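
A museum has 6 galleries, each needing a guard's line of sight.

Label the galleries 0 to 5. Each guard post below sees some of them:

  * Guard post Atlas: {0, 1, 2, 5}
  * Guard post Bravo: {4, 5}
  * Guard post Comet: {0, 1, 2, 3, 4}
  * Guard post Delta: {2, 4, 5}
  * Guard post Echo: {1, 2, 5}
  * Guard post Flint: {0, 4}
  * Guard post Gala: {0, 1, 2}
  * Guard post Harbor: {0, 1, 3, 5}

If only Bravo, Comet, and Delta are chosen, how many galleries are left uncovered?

Union of Bravo, Comet, Delta = {0, 1, 2, 3, 4, 5} — that's every gallery, so 0 are uncovered.

0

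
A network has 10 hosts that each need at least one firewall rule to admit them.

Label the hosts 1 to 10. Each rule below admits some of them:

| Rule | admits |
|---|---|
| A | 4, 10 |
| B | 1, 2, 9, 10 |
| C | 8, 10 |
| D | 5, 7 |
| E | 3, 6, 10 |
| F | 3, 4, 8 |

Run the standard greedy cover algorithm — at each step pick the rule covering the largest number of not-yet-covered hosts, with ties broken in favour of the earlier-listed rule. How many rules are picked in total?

4

Greedy: pick B (covers 4 new) → pick F (covers 3 new) → pick D (covers 2 new) → pick E (covers 1 new). Total picks: 4.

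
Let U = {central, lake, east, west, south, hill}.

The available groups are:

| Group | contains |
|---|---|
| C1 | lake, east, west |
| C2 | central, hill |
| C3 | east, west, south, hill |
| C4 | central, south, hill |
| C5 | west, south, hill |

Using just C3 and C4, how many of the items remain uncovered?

Union of C3, C4 = {central, east, west, south, hill}.
Not covered: lake — 1 item.

1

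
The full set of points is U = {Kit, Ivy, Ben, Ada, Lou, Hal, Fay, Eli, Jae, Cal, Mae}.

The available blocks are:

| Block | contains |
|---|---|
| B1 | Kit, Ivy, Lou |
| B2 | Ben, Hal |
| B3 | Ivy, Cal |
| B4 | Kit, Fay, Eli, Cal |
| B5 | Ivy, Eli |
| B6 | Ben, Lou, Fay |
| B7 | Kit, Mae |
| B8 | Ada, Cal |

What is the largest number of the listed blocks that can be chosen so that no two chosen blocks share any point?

4

B5, B6, B7, B8 are pairwise disjoint (B5={Ivy,Eli}; B6={Ben,Lou,Fay}; B7={Kit,Mae}; B8={Ada,Cal}).
Every remaining block overlaps one of these, and no 5 of the listed blocks are pairwise disjoint, so 4 is the maximum.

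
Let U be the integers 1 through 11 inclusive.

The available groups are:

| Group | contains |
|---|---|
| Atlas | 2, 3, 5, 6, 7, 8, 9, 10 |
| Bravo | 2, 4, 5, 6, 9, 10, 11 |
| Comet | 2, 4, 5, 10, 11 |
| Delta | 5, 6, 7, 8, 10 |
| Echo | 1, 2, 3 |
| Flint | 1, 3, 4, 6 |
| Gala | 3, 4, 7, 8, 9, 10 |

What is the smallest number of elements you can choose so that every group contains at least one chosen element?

2

Take H = {1, 10}. Each listed group contains at least one of these, so H is a hitting set of size 2.
The groups Delta, Echo are pairwise disjoint, so any hitting set needs a separate element for each — at least 2. Hence 2 is optimal.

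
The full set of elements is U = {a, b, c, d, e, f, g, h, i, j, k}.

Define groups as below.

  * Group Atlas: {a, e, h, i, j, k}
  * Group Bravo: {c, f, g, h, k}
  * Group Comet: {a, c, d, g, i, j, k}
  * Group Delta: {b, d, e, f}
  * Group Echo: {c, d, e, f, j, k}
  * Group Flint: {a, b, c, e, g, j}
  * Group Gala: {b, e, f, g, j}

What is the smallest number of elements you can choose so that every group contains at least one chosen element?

2

Take T = {e, k}. Each listed group contains at least one of these, so T is a hitting set of size 2.
No single element lies in every group, so at least 2 are needed and 2 is optimal.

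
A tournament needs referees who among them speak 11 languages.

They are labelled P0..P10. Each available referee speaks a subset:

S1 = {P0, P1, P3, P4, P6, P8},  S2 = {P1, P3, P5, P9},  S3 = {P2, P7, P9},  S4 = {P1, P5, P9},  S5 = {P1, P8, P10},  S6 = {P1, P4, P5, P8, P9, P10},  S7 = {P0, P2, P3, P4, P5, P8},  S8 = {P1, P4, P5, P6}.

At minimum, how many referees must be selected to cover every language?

Take {S1, S3, S6}. Their union is {P0, P1, P2, P3, P4, P5, P6, P7, P8, P9, P10}, which is all 11 languages.
Only S3 contains P7, so S3 is forced; the remaining 8 languages need at least 2 more referees (each remaining referee adds at most 6) — so at least 3 referees are needed, and 3 is optimal.

3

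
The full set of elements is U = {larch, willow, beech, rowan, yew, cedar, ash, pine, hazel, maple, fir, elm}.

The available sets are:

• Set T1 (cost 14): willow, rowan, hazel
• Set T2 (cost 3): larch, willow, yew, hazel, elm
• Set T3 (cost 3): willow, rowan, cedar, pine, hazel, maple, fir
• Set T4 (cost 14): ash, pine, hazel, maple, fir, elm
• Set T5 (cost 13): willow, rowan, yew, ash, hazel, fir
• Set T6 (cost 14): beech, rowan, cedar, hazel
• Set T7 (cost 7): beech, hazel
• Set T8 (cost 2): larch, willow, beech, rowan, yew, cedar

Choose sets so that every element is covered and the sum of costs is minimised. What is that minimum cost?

16

T4, T8 together cover every element (T4 ∪ T8 = {larch, willow, beech, rowan, yew, cedar, ash, pine, hazel, maple, fir, elm}); total cost 14 + 2 = 16.
The greedy pick T8, T3, T2, T5 costs 21; no covering selection beats 16.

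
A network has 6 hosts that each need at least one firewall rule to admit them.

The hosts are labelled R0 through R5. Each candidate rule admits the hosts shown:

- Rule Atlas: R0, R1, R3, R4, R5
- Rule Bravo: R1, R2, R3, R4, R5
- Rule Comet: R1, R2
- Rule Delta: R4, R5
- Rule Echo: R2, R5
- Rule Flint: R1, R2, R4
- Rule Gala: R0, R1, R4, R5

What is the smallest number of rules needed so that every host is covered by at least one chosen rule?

2

Atlas and Bravo together: Atlas ∪ Bravo = {R0, R1, R2, R3, R4, R5} — every host is covered.
No single rule has all 6 hosts (the largest, Atlas, has 5), so 2 is optimal.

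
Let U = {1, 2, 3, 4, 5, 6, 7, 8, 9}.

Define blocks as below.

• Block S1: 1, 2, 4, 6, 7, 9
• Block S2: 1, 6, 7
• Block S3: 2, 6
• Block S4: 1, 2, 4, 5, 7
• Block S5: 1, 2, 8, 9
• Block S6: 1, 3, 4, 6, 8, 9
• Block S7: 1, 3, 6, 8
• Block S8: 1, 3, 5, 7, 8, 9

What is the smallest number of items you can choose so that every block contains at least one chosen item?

2

The 2 items {1, 6} hit every block.
The blocks S3, S8 are pairwise disjoint, so any hitting set needs a separate item for each — at least 2. Hence 2 is optimal.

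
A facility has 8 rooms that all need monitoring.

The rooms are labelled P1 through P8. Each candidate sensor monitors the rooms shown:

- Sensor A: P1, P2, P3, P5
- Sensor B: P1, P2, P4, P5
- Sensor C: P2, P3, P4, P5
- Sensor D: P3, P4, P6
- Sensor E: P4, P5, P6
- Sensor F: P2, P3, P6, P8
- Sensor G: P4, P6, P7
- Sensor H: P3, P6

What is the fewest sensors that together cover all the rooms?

3

Take {A, F, G}. Their union is {P1, P2, P3, P4, P5, P6, P7, P8}, which is all 8 rooms.
Only G contains P7, so G is forced; the remaining 5 rooms need at least 2 more sensors (each remaining sensor adds at most 4) — so at least 3 sensors are needed, and 3 is optimal.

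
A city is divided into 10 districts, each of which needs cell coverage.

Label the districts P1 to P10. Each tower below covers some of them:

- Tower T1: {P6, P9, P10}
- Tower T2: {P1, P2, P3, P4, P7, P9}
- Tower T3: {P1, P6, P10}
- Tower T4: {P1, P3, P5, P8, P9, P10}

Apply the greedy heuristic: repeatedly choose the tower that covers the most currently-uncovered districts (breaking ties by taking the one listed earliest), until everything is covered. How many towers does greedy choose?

Greedy: pick T2 (covers 6 new) → pick T4 (covers 3 new) → pick T1 (covers 1 new). Total picks: 3.

3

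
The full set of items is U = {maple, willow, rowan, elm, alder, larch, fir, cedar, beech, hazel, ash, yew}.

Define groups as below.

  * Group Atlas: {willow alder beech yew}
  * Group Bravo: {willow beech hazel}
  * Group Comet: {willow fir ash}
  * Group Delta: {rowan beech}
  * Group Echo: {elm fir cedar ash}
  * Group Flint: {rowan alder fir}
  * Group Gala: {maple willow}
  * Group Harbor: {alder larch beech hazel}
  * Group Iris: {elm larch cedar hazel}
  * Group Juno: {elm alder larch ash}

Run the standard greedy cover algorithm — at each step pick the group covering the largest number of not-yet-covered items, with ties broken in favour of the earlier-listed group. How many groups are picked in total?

Greedy: pick Atlas (covers 4 new) → pick Echo (covers 4 new) → pick Harbor (covers 2 new) → pick Delta (covers 1 new) → pick Gala (covers 1 new). Total picks: 5.

5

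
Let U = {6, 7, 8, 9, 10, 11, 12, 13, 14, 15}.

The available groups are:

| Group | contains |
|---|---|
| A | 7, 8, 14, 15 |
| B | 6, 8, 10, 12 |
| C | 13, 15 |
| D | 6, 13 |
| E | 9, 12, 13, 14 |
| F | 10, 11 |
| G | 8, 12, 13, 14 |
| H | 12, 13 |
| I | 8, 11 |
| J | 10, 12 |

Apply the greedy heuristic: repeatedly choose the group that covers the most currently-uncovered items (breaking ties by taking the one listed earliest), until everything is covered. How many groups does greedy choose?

4

Greedy: pick A (covers 4 new) → pick B (covers 3 new) → pick E (covers 2 new) → pick F (covers 1 new). Total picks: 4.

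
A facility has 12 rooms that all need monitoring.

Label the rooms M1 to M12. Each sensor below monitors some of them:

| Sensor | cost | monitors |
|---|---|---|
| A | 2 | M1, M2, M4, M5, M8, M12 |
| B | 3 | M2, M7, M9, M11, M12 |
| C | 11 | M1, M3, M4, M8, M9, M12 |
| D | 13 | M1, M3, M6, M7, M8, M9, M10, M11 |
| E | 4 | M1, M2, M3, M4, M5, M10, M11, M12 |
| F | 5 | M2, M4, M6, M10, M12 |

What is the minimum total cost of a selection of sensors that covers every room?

A, B, E, F together cover every room (A ∪ B ∪ E ∪ F = {M1, M2, M3, M4, M5, M6, M7, M8, M9, M10, M11, M12}); total cost 2 + 3 + 4 + 5 = 14.
No covering selection has total cost below 14.

14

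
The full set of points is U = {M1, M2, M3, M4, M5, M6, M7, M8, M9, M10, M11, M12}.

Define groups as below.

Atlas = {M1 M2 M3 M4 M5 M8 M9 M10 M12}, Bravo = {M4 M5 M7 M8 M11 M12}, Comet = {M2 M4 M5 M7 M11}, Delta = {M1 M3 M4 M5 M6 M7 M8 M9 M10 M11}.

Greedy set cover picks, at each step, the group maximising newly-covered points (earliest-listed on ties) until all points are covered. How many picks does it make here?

Greedy: pick Delta (covers 10 new) → pick Atlas (covers 2 new). Total picks: 2.

2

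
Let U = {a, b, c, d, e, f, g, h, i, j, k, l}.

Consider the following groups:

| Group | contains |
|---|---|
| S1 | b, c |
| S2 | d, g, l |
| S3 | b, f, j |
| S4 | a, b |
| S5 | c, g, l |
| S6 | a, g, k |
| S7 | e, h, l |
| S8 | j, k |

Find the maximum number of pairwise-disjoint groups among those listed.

3

S3, S6, S7 are pairwise disjoint (S3={b,f,j}; S6={a,g,k}; S7={e,h,l}).
Every remaining group overlaps one of these, and no 4 of the listed groups are pairwise disjoint, so 3 is the maximum.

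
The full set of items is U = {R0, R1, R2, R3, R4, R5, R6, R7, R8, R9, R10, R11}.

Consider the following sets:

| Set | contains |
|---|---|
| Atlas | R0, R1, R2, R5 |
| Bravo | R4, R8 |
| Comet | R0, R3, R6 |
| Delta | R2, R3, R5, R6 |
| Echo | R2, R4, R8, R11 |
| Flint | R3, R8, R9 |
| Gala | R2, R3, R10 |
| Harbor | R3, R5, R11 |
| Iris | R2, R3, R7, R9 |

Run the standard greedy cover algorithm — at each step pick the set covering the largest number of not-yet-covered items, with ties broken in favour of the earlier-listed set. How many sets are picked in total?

5

Greedy: pick Atlas (covers 4 new) → pick Echo (covers 3 new) → pick Iris (covers 3 new) → pick Comet (covers 1 new) → pick Gala (covers 1 new). Total picks: 5.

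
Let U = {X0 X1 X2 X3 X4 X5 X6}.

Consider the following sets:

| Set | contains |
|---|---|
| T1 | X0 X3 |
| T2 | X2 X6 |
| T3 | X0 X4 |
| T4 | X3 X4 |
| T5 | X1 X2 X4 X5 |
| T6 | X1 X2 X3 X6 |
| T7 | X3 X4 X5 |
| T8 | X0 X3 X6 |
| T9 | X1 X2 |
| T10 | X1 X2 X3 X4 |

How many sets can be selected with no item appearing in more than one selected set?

2

T2, T7 are pairwise disjoint (T2={X2,X6}; T7={X3,X4,X5}).
Every remaining set overlaps one of these, and no 3 of the listed sets are pairwise disjoint, so 2 is the maximum.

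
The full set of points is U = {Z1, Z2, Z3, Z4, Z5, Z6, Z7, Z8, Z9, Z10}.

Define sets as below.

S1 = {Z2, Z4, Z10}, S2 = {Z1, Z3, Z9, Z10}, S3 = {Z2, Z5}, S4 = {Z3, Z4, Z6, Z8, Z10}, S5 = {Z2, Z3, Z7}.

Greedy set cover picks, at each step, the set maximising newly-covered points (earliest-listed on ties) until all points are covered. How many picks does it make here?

Greedy: pick S4 (covers 5 new) → pick S2 (covers 2 new) → pick S3 (covers 2 new) → pick S5 (covers 1 new). Total picks: 4.

4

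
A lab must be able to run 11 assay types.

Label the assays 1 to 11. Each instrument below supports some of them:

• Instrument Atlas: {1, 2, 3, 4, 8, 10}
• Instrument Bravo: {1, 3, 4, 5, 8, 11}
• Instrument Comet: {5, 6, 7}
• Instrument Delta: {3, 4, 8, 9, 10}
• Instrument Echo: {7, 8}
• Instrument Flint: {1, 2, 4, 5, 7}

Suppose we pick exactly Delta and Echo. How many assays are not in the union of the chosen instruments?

5

Union of Delta, Echo = {3, 4, 7, 8, 9, 10}.
Not covered: 1, 2, 5, 6, 11 — 5 assays.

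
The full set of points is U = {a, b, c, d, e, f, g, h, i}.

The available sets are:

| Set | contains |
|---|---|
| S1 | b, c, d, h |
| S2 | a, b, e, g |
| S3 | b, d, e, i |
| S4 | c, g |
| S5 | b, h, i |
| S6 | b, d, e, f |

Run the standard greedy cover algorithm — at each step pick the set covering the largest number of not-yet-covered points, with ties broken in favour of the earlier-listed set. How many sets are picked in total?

Greedy: pick S1 (covers 4 new) → pick S2 (covers 3 new) → pick S3 (covers 1 new) → pick S6 (covers 1 new). Total picks: 4.

4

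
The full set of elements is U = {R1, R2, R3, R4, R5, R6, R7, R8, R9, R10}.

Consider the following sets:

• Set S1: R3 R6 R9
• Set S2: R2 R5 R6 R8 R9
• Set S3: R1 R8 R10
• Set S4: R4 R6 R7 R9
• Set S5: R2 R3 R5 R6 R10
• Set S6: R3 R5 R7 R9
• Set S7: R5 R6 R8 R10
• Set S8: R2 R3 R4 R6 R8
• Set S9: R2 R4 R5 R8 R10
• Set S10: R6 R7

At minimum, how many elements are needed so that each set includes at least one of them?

3

The 3 elements {R6, R7, R10} hit every set.
No choice of 2 elements meets every set, so 3 is the minimum.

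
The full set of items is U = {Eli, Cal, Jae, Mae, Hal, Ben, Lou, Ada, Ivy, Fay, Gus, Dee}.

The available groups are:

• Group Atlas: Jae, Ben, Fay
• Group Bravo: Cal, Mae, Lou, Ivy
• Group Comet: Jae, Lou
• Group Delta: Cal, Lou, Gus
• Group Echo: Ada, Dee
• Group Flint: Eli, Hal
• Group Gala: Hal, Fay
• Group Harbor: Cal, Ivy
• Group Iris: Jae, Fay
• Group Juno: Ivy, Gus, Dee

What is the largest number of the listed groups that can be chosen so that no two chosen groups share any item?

4

Atlas, Bravo, Echo, Flint are pairwise disjoint (Atlas={Jae,Ben,Fay}; Bravo={Cal,Mae,Lou,Ivy}; Echo={Ada,Dee}; Flint={Eli,Hal}).
Every remaining group overlaps one of these, and no 5 of the listed groups are pairwise disjoint, so 4 is the maximum.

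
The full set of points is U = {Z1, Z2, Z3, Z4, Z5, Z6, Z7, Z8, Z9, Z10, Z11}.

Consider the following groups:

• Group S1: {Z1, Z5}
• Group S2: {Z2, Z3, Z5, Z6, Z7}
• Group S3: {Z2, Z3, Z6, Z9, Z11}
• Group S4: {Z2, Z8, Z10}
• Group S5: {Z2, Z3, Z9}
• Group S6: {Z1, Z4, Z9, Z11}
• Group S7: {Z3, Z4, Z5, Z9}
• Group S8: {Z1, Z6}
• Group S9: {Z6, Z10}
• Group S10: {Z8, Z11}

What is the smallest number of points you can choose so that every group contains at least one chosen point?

4

H = {Z5, Z6, Z8, Z9} meets every group (each contains at least one member of H), and |H| = 4.
The groups S1, S5, S9, S10 are pairwise disjoint, so any hitting set needs a separate point for each — at least 4. Hence 4 is optimal.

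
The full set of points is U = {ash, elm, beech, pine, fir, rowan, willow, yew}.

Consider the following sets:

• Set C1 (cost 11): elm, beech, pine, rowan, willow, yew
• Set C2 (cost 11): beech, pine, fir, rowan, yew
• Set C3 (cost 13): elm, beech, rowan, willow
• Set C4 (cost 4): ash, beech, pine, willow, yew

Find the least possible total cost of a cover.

26

C1, C2, C4 together cover every point (C1 ∪ C2 ∪ C4 = {ash, elm, beech, pine, fir, rowan, willow, yew}); total cost 11 + 11 + 4 = 26.
No covering selection has total cost below 26.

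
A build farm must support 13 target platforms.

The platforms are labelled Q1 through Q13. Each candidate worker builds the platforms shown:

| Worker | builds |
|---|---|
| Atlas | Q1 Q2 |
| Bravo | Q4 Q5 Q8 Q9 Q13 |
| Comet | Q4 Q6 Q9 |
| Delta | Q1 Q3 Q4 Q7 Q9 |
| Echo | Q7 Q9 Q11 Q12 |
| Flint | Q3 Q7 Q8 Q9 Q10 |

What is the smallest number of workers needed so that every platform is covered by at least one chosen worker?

5

Atlas and Bravo and Comet and Echo and Flint together: Atlas ∪ Bravo ∪ Comet ∪ Echo ∪ Flint = {Q1, Q2, Q3, Q4, Q5, Q6, Q7, Q8, Q9, Q10, Q11, Q12, Q13} — every platform is covered.
No 4 of the 6 workers cover everything (all 15 combinations miss at least one platform), so 5 is optimal.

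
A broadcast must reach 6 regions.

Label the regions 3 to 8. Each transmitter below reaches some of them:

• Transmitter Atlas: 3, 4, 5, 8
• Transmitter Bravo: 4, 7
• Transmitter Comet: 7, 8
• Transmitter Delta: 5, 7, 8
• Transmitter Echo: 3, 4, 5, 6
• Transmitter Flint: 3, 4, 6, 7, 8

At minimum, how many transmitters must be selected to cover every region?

2

Atlas and Flint together: Atlas ∪ Flint = {3, 4, 5, 6, 7, 8} — every region is covered.
No single transmitter has all 6 regions (the largest, Flint, has 5), so 2 is optimal.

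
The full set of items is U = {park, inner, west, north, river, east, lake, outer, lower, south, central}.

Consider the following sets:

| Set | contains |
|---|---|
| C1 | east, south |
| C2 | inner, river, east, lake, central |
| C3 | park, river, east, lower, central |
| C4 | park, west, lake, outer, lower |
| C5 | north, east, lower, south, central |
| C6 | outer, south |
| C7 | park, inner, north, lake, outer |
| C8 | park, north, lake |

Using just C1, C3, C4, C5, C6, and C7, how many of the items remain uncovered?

0

Union of C1, C3, C4, C5, C6, C7 = {park, inner, west, north, river, east, lake, outer, lower, south, central} — that's every item, so 0 are uncovered.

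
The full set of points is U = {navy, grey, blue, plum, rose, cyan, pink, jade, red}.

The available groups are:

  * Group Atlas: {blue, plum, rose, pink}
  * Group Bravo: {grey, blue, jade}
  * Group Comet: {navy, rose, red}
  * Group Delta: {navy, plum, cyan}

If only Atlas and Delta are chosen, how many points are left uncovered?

3

Union of Atlas, Delta = {navy, blue, plum, rose, cyan, pink}.
Not covered: grey, jade, red — 3 points.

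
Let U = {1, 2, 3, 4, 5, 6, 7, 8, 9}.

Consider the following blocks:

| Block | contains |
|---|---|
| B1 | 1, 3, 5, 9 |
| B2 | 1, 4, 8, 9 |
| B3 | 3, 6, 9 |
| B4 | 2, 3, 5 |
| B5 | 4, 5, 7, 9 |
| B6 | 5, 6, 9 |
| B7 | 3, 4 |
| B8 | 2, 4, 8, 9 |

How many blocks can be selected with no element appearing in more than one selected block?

2

B6, B7 are pairwise disjoint (B6={5,6,9}; B7={3,4}).
Every remaining block overlaps one of these, and no 3 of the listed blocks are pairwise disjoint, so 2 is the maximum.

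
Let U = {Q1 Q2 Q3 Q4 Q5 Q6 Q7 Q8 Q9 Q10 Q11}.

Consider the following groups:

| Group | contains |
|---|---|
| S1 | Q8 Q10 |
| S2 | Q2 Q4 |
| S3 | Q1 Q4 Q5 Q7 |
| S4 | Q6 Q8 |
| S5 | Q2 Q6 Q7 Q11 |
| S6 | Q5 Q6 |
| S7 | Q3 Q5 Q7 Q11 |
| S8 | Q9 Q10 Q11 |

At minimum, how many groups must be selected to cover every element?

S3 and S4 and S5 and S7 and S8 together: S3 ∪ S4 ∪ S5 ∪ S7 ∪ S8 = {Q1, Q2, Q3, Q4, Q5, Q6, Q7, Q8, Q9, Q10, Q11} — every element is covered.
Only S7 contains Q3, so S7 is forced; the remaining 7 elements need at least 4 more groups (each remaining group adds at most 2) — so at least 5 groups are needed, and 5 is optimal.

5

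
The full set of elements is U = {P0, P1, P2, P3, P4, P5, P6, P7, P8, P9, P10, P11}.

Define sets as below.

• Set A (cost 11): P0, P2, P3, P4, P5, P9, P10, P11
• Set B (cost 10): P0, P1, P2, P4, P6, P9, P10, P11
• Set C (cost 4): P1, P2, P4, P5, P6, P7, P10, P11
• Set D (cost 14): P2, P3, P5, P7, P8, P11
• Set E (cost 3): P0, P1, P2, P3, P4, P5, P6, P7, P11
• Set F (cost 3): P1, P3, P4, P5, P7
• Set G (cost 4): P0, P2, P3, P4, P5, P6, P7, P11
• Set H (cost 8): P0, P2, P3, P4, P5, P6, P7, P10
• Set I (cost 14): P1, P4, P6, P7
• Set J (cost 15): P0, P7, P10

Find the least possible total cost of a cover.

24

B, D together cover every element (B ∪ D = {P0, P1, P2, P3, P4, P5, P6, P7, P8, P9, P10, P11}); total cost 10 + 14 = 24.
The greedy pick E, C, B, D costs 31; no covering selection beats 24.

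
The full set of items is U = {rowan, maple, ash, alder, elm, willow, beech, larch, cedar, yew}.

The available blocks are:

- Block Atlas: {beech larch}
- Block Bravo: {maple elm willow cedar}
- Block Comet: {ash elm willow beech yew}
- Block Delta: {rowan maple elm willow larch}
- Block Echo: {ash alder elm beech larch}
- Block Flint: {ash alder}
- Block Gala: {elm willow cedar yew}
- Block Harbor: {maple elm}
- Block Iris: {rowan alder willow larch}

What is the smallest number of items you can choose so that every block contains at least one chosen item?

H = {ash, elm, larch} meets every block (each contains at least one member of H), and |H| = 3.
The blocks Atlas, Flint, Gala are pairwise disjoint, so any hitting set needs a separate item for each — at least 3. Hence 3 is optimal.

3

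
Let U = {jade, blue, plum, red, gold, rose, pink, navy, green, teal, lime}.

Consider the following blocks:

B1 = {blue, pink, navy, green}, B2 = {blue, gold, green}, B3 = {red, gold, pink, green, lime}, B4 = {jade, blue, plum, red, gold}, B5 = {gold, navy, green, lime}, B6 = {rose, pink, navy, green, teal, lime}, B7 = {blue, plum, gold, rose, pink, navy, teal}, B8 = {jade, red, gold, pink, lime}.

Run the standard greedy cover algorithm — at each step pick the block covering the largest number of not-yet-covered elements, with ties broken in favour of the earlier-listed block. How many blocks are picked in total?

Greedy: pick B7 (covers 7 new) → pick B3 (covers 3 new) → pick B4 (covers 1 new). Total picks: 3.
(The true minimum cover uses only 2 blocks, so greedy is not optimal here.)

3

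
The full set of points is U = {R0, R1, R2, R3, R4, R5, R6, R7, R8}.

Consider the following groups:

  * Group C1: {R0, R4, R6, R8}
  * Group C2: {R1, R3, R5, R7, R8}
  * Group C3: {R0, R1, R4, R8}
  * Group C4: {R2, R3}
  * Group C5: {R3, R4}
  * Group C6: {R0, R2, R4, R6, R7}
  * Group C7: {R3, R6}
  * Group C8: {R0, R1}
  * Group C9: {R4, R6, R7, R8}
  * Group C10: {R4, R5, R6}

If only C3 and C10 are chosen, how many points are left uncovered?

3

Union of C3, C10 = {R0, R1, R4, R5, R6, R8}.
Not covered: R2, R3, R7 — 3 points.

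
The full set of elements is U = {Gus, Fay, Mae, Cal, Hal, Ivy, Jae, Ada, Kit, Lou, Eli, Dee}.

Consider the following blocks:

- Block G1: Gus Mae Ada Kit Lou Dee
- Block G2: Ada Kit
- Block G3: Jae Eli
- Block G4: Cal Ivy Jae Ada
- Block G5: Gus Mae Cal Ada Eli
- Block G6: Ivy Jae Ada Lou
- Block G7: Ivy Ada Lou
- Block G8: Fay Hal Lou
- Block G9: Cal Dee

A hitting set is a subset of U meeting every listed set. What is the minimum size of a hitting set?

4

Take H = {Cal, Kit, Lou, Eli}. Each listed block contains at least one of these, so H is a hitting set of size 4.
The blocks G2, G3, G8, G9 are pairwise disjoint, so any hitting set needs a separate element for each — at least 4. Hence 4 is optimal.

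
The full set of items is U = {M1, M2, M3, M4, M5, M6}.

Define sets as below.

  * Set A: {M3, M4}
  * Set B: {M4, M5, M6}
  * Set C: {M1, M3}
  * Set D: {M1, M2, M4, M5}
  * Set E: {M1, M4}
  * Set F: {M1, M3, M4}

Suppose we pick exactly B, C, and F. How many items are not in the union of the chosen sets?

Union of B, C, F = {M1, M3, M4, M5, M6}.
Not covered: M2 — 1 item.

1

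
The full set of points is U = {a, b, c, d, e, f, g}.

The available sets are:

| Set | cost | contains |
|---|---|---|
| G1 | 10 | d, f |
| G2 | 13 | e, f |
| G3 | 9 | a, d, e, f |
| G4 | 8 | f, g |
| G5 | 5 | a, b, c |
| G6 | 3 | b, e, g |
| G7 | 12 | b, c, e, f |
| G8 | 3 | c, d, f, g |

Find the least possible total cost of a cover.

G5, G6, G8 together cover every point (G5 ∪ G6 ∪ G8 = {a, b, c, d, e, f, g}); total cost 5 + 3 + 3 = 11.
No covering selection has total cost below 11.

11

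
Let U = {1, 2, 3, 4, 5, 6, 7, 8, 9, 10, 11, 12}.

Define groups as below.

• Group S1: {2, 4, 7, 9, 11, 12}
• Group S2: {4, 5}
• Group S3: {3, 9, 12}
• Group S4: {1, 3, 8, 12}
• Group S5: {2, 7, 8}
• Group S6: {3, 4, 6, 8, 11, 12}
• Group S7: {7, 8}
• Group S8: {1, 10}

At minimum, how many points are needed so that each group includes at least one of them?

4

H = {1, 5, 8, 12} meets every group (each contains at least one member of H), and |H| = 4.
The groups S2, S3, S7, S8 are pairwise disjoint, so any hitting set needs a separate point for each — at least 4. Hence 4 is optimal.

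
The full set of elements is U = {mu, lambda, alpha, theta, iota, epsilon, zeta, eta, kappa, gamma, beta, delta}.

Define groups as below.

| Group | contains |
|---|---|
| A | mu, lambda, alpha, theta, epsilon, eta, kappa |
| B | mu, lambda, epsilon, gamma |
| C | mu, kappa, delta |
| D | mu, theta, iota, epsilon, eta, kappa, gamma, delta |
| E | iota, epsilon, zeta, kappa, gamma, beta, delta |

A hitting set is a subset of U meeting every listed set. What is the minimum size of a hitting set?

H = {mu, kappa} meets every group (each contains at least one member of H), and |H| = 2.
No single element lies in every group, so at least 2 are needed and 2 is optimal.

2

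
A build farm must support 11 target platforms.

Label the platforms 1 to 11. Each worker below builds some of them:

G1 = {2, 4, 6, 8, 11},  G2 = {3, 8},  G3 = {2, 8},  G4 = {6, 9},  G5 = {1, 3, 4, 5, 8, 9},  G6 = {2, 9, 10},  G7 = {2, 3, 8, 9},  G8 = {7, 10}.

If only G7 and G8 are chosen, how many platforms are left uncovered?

5

Union of G7, G8 = {2, 3, 7, 8, 9, 10}.
Not covered: 1, 4, 5, 6, 11 — 5 platforms.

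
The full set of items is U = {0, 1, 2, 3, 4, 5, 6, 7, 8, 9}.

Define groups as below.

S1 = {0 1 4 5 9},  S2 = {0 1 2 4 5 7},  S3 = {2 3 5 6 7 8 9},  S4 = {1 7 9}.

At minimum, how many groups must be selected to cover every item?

2

S1 and S3 together: S1 ∪ S3 = {0, 1, 2, 3, 4, 5, 6, 7, 8, 9} — every item is covered.
No single group has all 10 items (the largest, S3, has 7), so 2 is optimal.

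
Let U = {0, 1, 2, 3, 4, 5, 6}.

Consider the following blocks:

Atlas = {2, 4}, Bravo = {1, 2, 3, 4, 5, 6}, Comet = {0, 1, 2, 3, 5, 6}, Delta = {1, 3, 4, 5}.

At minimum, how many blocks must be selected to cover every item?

Comet and Delta together: Comet ∪ Delta = {0, 1, 2, 3, 4, 5, 6} — every item is covered.
No single block has all 7 items (the largest, Bravo, has 6), so 2 is optimal.

2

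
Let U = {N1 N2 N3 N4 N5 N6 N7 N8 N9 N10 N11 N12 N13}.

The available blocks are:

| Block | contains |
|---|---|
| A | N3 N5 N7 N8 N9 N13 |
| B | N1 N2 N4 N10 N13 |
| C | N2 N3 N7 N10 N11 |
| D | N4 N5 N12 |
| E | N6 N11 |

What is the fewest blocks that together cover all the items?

A and B and D and E together: A ∪ B ∪ D ∪ E = {N1, N2, N3, N4, N5, N6, N7, N8, N9, N10, N11, N12, N13} — every item is covered.
No 3 of the 5 blocks cover everything (all 10 combinations miss at least one item), so 4 is optimal.

4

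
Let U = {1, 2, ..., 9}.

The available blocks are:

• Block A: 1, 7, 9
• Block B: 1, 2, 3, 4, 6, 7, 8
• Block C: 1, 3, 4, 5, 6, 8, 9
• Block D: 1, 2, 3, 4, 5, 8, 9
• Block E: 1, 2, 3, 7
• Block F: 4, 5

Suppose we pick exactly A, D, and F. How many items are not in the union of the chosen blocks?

Union of A, D, F = {1, 2, 3, 4, 5, 7, 8, 9}.
Not covered: 6 — 1 item.

1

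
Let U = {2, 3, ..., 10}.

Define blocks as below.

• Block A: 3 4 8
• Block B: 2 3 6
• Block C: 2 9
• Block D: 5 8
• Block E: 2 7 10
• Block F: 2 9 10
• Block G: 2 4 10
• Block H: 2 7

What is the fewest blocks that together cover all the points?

B, D, E, F, and G cover everything between them: the union {2, 3, 4, 5, 6, 7, 8, 9, 10} is all of U.
No 4 of the 8 blocks cover everything (all 70 combinations miss at least one point), so 5 is optimal.

5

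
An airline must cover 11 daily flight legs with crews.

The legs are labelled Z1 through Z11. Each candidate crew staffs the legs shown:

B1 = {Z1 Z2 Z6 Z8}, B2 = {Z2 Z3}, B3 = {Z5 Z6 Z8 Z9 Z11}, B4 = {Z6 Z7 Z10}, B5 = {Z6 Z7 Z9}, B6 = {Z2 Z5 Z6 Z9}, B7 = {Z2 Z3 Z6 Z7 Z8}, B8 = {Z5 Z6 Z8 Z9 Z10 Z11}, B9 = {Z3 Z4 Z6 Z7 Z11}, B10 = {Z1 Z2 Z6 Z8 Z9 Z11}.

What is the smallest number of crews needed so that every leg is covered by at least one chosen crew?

B8 and B9 and B10 together: B8 ∪ B9 ∪ B10 = {Z1, Z2, Z3, Z4, Z5, Z6, Z7, Z8, Z9, Z10, Z11} — every leg is covered.
Only B9 contains Z4, so B9 is forced; the remaining 6 legs need at least 2 more crews (each remaining crew adds at most 4) — so at least 3 crews are needed, and 3 is optimal.

3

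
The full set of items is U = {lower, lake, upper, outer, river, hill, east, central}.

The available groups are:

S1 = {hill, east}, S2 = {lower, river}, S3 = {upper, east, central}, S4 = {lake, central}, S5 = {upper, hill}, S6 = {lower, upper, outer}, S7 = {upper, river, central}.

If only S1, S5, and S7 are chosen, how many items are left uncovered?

3

Union of S1, S5, S7 = {upper, river, hill, east, central}.
Not covered: lower, lake, outer — 3 items.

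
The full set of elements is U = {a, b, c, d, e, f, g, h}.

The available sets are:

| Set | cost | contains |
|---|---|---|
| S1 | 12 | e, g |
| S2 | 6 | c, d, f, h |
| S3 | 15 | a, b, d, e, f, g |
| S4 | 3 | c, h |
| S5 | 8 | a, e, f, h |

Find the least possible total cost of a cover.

S3, S4 together cover every element (S3 ∪ S4 = {a, b, c, d, e, f, g, h}); total cost 15 + 3 = 18.
The greedy pick S2, S3 costs 21; no covering selection beats 18.

18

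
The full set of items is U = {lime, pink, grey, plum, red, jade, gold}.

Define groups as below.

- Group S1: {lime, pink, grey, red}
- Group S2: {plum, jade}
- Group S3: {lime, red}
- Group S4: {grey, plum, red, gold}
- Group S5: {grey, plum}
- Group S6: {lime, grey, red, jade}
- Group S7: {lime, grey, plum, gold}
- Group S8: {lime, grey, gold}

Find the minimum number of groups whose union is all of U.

3

Take {S1, S6, S7}. Their union is {lime, pink, grey, plum, red, jade, gold}, which is all 7 items.
Only S1 contains pink, so S1 is forced; the remaining 3 items need at least 2 more groups (each remaining group adds at most 2) — so at least 3 groups are needed, and 3 is optimal.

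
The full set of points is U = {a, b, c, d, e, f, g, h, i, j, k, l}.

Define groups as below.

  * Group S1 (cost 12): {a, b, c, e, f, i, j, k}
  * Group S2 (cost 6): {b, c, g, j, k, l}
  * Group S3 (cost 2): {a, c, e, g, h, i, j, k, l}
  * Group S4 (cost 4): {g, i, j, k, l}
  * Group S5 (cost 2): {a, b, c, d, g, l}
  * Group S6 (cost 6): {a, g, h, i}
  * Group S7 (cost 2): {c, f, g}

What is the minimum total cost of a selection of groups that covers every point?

6

S3, S5, S7 together cover every point (S3 ∪ S5 ∪ S7 = {a, b, c, d, e, f, g, h, i, j, k, l}); total cost 2 + 2 + 2 = 6.
No covering selection has total cost below 6.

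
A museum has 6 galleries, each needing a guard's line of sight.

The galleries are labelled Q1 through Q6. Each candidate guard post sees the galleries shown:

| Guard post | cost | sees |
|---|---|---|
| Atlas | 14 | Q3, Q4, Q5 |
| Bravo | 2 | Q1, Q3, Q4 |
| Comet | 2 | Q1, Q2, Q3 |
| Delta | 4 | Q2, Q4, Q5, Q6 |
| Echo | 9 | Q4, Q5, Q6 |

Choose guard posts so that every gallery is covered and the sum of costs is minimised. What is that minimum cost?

6

Comet, Delta together cover every gallery (Comet ∪ Delta = {Q1, Q2, Q3, Q4, Q5, Q6}); total cost 2 + 4 = 6.
No covering selection has total cost below 6.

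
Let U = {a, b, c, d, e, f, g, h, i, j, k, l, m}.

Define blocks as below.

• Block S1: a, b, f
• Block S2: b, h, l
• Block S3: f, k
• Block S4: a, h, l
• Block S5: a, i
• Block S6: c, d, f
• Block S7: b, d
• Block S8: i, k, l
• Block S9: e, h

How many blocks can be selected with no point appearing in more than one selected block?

S3, S5, S7, S9 are pairwise disjoint (S3={f,k}; S5={a,i}; S7={b,d}; S9={e,h}).
Every remaining block overlaps one of these, and no 5 of the listed blocks are pairwise disjoint, so 4 is the maximum.

4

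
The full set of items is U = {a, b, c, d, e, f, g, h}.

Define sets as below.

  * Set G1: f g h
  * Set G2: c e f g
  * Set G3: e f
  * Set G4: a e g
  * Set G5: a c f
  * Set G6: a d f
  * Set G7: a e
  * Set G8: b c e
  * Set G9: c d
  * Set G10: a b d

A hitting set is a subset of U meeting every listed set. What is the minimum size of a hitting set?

3

T = {a, c, f} meets every set (each contains at least one member of T), and |T| = 3.
The sets G1, G7, G9 are pairwise disjoint, so any hitting set needs a separate item for each — at least 3. Hence 3 is optimal.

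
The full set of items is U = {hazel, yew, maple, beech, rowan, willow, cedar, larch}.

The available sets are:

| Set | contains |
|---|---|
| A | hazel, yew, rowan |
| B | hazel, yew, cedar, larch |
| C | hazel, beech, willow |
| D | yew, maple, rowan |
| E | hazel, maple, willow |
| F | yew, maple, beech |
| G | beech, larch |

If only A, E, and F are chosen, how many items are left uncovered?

Union of A, E, F = {hazel, yew, maple, beech, rowan, willow}.
Not covered: cedar, larch — 2 items.

2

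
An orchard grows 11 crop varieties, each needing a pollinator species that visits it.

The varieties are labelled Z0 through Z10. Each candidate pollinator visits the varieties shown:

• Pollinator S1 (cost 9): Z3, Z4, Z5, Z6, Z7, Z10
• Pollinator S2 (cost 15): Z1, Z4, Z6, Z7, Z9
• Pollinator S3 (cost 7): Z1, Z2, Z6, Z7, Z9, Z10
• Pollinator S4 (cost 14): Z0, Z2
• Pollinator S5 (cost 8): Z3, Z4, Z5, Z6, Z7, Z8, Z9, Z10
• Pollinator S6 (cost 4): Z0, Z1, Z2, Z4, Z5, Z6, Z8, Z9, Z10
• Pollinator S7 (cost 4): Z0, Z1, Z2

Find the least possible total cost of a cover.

S5, S7 together cover every variety (S5 ∪ S7 = {Z0, Z1, Z2, Z3, Z4, Z5, Z6, Z7, Z8, Z9, Z10}); total cost 8 + 4 = 12.
No covering selection has total cost below 12.

12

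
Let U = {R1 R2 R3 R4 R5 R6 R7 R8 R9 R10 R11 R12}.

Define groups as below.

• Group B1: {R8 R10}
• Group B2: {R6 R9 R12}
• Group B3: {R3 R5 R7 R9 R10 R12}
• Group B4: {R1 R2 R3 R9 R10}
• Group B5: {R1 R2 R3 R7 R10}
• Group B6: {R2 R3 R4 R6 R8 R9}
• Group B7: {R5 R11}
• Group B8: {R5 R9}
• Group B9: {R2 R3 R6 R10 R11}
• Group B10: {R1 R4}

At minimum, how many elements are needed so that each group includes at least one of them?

Take H = {R1, R9, R10, R11}. Each listed group contains at least one of these, so H is a hitting set of size 4.
The groups B1, B2, B7, B10 are pairwise disjoint, so any hitting set needs a separate element for each — at least 4. Hence 4 is optimal.

4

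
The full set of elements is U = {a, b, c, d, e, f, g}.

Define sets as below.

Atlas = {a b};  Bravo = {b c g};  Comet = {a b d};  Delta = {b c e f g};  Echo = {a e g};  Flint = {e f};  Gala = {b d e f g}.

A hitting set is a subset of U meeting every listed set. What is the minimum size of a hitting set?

Take H = {b, e}. Each listed set contains at least one of these, so H is a hitting set of size 2.
The sets Bravo, Flint are pairwise disjoint, so any hitting set needs a separate element for each — at least 2. Hence 2 is optimal.

2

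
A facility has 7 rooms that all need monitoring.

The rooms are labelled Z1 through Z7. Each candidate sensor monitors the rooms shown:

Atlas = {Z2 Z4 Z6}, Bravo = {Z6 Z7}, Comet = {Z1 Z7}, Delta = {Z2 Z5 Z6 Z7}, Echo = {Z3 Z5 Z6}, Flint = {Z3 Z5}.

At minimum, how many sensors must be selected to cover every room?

3

Atlas and Comet and Flint together: Atlas ∪ Comet ∪ Flint = {Z1, Z2, Z3, Z4, Z5, Z6, Z7} — every room is covered.
Only Comet contains Z1, so Comet is forced; the remaining 5 rooms need at least 2 more sensors (each remaining sensor adds at most 3) — so at least 3 sensors are needed, and 3 is optimal.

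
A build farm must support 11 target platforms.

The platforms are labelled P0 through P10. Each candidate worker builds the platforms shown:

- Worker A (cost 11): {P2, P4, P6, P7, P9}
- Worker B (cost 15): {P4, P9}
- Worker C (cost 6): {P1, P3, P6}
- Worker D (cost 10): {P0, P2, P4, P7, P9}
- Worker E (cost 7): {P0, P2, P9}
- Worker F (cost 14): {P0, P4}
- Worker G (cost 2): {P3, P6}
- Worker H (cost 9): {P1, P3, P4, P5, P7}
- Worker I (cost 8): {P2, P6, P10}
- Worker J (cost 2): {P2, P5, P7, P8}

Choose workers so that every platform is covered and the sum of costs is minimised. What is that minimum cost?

C, D, I, J together cover every platform (C ∪ D ∪ I ∪ J = {P0, P1, P2, P3, P4, P5, P6, P7, P8, P9, P10}); total cost 6 + 10 + 8 + 2 = 26.
The greedy pick J, G, D, C, I costs 28; no covering selection beats 26.

26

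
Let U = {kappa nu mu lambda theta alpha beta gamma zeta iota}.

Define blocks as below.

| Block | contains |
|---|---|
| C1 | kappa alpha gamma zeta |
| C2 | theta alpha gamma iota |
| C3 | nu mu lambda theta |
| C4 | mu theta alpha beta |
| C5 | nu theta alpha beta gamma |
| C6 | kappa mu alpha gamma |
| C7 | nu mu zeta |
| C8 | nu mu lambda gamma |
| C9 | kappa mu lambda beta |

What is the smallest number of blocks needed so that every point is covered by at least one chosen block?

3

C2 and C7 and C9 together: C2 ∪ C7 ∪ C9 = {kappa, nu, mu, lambda, theta, alpha, beta, gamma, zeta, iota} — every point is covered.
Only C2 contains iota, so C2 is forced; the remaining 6 points need at least 2 more blocks (each remaining block adds at most 4) — so at least 3 blocks are needed, and 3 is optimal.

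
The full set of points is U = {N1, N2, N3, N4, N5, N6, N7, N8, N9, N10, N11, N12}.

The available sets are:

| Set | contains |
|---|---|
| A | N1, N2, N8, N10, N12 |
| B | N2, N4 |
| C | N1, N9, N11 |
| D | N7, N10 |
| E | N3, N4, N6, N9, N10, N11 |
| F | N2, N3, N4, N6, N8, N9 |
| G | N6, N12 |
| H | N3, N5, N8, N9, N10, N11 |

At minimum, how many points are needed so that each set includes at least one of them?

T = {N4, N6, N10, N11} meets every set (each contains at least one member of T), and |T| = 4.
The sets B, C, D, G are pairwise disjoint, so any hitting set needs a separate point for each — at least 4. Hence 4 is optimal.

4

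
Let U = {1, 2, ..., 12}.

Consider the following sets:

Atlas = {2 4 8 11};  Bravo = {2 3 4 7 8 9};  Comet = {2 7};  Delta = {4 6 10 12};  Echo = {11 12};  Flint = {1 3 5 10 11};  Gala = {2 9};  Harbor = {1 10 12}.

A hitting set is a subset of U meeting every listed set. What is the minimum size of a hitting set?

3

H = {2, 3, 12} meets every set (each contains at least one member of H), and |H| = 3.
No choice of 2 points meets every set, so 3 is the minimum.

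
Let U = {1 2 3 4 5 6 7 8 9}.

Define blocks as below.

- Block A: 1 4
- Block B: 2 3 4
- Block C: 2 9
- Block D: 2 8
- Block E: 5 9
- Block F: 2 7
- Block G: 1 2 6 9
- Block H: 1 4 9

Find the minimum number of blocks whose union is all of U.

5

Take {B, D, E, F, G}. Their union is {1, 2, 3, 4, 5, 6, 7, 8, 9}, which is all 9 points.
No 4 of the 8 blocks cover everything (all 70 combinations miss at least one point), so 5 is optimal.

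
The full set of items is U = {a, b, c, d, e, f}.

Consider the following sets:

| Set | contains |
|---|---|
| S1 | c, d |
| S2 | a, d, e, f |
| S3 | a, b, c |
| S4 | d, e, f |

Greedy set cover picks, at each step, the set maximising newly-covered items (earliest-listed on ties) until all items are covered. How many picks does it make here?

Greedy: pick S2 (covers 4 new) → pick S3 (covers 2 new). Total picks: 2.

2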